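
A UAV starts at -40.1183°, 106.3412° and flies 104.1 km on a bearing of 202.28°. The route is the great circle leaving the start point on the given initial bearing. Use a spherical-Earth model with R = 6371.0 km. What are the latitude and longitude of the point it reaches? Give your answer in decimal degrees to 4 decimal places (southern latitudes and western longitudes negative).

Central angle δ = d/R = 0.016340 rad.
Start latitude φ₁ = -0.700196 rad; initial bearing θ = 3.530452 rad.
sin φ₂ = sin φ₁ cos δ + cos φ₁ sin δ cos θ = (-0.644368)(0.999867) + (0.764716)(0.016339)(-0.925342) = -0.655844
φ₂ = asin(-0.655844) = -0.715300 rad = -40.9837°.
Then Δλ = atan2(-0.004737, 0.577262) = -0.008206 rad, from sin θ sin δ cos φ₁ over cos δ − sin φ₁ sin φ₂.
Hence λ₂ = 106.3412° + -0.4702° = 105.8710°.

latitude -40.9837°, longitude 105.8710°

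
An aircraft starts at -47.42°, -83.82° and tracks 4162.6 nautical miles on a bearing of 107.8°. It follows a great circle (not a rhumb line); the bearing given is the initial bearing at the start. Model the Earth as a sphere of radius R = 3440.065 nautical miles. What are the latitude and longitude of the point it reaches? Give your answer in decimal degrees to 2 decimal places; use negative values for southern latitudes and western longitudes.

The arc subtends δ = 4162.6/3440.065 = 1.210035 rad at the centre.
With φ₁ = -47.42° = -0.827635 rad and θ = 107.8° = 1.881465 rad:
Applying the spherical law of cosines for sides, sin φ₂ = sin φ₁ cos δ + cos φ₁ sin δ cos θ = -0.453440, so φ₂ = -26.96°.
Then Δλ = atan2(0.602759, 0.019103) = 1.539114 rad, from sin θ sin δ cos φ₁ over cos δ − sin φ₁ sin φ₂.
Hence λ₂ = -83.82° + 88.18° = 4.36°.

latitude -26.96°, longitude 4.36°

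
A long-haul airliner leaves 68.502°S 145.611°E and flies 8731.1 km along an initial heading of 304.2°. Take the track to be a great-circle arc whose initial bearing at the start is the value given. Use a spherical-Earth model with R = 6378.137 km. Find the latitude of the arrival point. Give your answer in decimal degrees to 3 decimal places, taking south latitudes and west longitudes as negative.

δ = 8731.1/6378.137 = 1.368911 rad (78.4328°).
With φ₁ = -68.502° = -1.195585 rad and θ = 304.2° = 5.309292 rad:
Destination latitude: φ₂ = arcsin( sin φ₁ cos δ + cos φ₁ sin δ cos θ ) = arcsin(0.015235) = 0.873°.
Δλ = atan2( sin θ sin δ cos φ₁ , cos δ − sin φ₁ sin φ₂ ) = atan2(-0.296943, 0.214692) = -0.944795 rad = -54.133°.
Hence λ₂ = 145.611° + -54.133° = 91.478°.

latitude 0.873°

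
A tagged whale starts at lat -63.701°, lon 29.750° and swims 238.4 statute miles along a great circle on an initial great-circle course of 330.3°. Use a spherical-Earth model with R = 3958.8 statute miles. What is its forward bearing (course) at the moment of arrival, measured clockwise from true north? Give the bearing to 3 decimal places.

The arc subtends δ = 238.4/3958.8 = 0.060220 rad at the centre.
Start latitude φ₁ = -1.111792 rad; initial bearing θ = 5.764823 rad.
sin φ₂ = sin φ₁ cos δ + cos φ₁ sin δ cos θ = (-0.896494)(0.998187) + (0.443056)(0.060184)(0.868632) = -0.871707
φ₂ = asin(-0.871707) = -1.058676 rad = -60.658°.
Δλ = atan2( sin θ sin δ cos φ₁ , cos δ − sin φ₁ sin φ₂ ) = atan2(-0.013211, 0.216707) = -0.060889 rad = -3.489°.
λ₂ = λ₁ + Δλ = 26.261°.
The forward bearing on arrival equals the back-azimuth from the destination plus 180°.
Back-azimuth from P₂ (-60.658°, 26.261°) to P₁ (-63.701°, 29.750°), with Δλ' = λ₁ − λ₂ = 3.489°: atan2( sin Δλ' cos φ₁ , cos φ₂ sin φ₁ − sin φ₂ cos φ₁ cos Δλ' ) = 153.387°.
Final bearing = (153.387° + 180°) mod 360° = 333.387°.

final bearing 333.387°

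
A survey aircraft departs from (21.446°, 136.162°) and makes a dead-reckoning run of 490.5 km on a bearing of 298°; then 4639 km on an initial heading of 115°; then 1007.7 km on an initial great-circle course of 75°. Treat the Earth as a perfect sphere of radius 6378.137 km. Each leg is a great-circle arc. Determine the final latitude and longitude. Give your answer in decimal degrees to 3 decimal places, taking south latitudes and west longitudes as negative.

Apply the spherical direct solution leg by leg, carrying full precision between legs.
Leg 1: from (21.446°, 136.162°), δ = 490.5/6378.137 = 0.076903 rad, θ = 298° → φ = 23.460°, λ = 131.921°.
Leg 2: from (23.460°, 131.921°), δ = 4639/6378.137 = 0.727328 rad, θ = 115° → φ = 2.270°, λ = 169.010°.
Leg 3: from (2.270°, 169.010°), δ = 1007.7/6378.137 = 0.157993 rad, θ = 75° → φ = 4.578°, λ = 177.780°.

latitude 4.578°, longitude 177.780°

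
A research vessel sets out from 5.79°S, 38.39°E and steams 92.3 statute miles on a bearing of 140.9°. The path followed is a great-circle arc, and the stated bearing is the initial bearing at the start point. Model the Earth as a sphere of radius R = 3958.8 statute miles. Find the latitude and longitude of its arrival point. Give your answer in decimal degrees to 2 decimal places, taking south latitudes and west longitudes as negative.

Central angle δ = d/R = 0.023315 rad.
Converting: φ₁ = -0.101055 rad, θ = 2.459169 rad.
sin φ₂ = sin φ₁ cos δ + cos φ₁ sin δ cos θ = (-0.100883)(0.999728) + (0.994898)(0.023313)(-0.776046) = -0.118855
φ₂ = asin(-0.118855) = -0.119137 rad = -6.83°.
For the longitude increment, Δλ = atan2( sin θ sin δ cos φ₁, cos δ − sin φ₁ sin φ₂ ) = atan2(0.014628, 0.987738) = 0.85°.
λ₂ = 38.39° + 0.85° = 39.24°.

latitude -6.83°, longitude 39.24°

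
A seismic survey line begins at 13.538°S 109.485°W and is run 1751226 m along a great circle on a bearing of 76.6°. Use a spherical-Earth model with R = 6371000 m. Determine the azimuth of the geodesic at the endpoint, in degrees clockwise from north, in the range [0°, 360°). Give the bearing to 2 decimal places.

final bearing 73.49°

Central angle δ = d/R = 0.274875 rad.
Converting: φ₁ = -0.236283 rad, θ = 1.336922 rad.
sin φ₂ = sin φ₁ cos δ + cos φ₁ sin δ cos θ = (-0.234090)(0.962459) + (0.972215)(0.271426)(0.231748) = -0.164148
φ₂ = asin(-0.164148) = -0.164894 rad = -9.448°.
Δλ = atan2( sin θ sin δ cos φ₁ , cos δ − sin φ₁ sin φ₂ ) = atan2(0.256701, 0.924034) = 0.270971 rad = 15.526°.
λ₂ = -109.485° + 15.526° = -93.959°.
The forward bearing on arrival equals the back-azimuth from the destination plus 180°.
Back-azimuth from P₂ (-9.45°, -93.96°) to P₁ (-13.54°, -109.48°), with Δλ' = λ₁ − λ₂ = -15.53°: atan2( sin Δλ' cos φ₁ , cos φ₂ sin φ₁ − sin φ₂ cos φ₁ cos Δλ' ) = 253.49°.
Final bearing = (253.49° + 180°) mod 360° = 73.49°.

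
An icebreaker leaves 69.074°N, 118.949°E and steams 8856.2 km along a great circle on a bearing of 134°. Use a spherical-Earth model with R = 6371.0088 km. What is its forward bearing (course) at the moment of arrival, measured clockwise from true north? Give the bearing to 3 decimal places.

final bearing 165.068°

Angular distance δ = d/R = 8856.2 / 6371.0088 = 1.390078 rad.
Converting: φ₁ = 1.205569 rad, θ = 2.338741 rad.
sin φ₂ = sin φ₁ cos δ + cos φ₁ sin δ cos θ = (0.934042)(0.179736) + (0.357162)(0.983715)(-0.694658) = -0.076184
φ₂ = asin(-0.076184) = -0.076258 rad = -4.369°.
For the longitude increment, Δλ = atan2( sin θ sin δ cos φ₁, cos δ − sin φ₁ sin φ₂ ) = atan2(0.252737, 0.250895) = 45.210°.
λ₂ = 118.949° + 45.210° = 164.159°.
The forward bearing on arrival equals the back-azimuth from the destination plus 180°.
Back-azimuth from P₂ (-4.369°, 164.159°) to P₁ (69.074°, 118.949°), with Δλ' = λ₁ − λ₂ = -45.210°: atan2( sin Δλ' cos φ₁ , cos φ₂ sin φ₁ − sin φ₂ cos φ₁ cos Δλ' ) = 345.068°.
Final bearing = (345.068° + 180°) mod 360° = 165.068°.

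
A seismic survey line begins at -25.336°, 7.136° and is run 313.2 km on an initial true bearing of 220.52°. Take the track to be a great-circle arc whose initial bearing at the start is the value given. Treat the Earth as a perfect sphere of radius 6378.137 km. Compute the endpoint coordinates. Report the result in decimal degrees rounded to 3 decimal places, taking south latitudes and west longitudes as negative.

latitude -27.460°, longitude 5.076°

Angular distance δ = d/R = 313.2 / 6378.137 = 0.049105 rad.
With φ₁ = -25.336° = -0.442197 rad and θ = 220.52° = 3.848800 rad:
Destination latitude: φ₂ = arcsin( sin φ₁ cos δ + cos φ₁ sin δ cos θ ) = arcsin(-0.461135) = -27.460°.
Δλ = atan2( sin θ sin δ cos φ₁ , cos δ − sin φ₁ sin φ₂ ) = atan2(-0.028824, 0.801463) = -0.035949 rad = -2.060°.
λ₂ = 7.136° + -2.060° = 5.076°.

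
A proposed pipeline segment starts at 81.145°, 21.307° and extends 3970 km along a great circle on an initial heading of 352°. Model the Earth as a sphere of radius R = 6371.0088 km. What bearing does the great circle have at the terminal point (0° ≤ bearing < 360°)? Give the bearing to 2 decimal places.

final bearing 182.71°

Angular distance δ = d/R = 3970 / 6371.0088 = 0.623135 rad.
Converting: φ₁ = 1.416247 rad, θ = 6.143559 rad.
sin φ₂ = sin φ₁ cos δ + cos φ₁ sin δ cos θ = (0.988081)(0.812053) + (0.153934)(0.583584)(0.990268) = 0.891333
φ₂ = asin(0.891333) = 1.100278 rad = 63.041°.
Δλ = atan2( sin θ sin δ cos φ₁ , cos δ − sin φ₁ sin φ₂ ) = atan2(-0.012502, -0.068657) = -2.961466 rad = -169.680°.
λ₂ = λ₁ + Δλ = -148.373°.
The forward bearing on arrival equals the back-azimuth from the destination plus 180°.
Back-azimuth from P₂ (63.04°, -148.37°) to P₁ (81.14°, 21.31°), with Δλ' = λ₁ − λ₂ = 169.68°: atan2( sin Δλ' cos φ₁ , cos φ₂ sin φ₁ − sin φ₂ cos φ₁ cos Δλ' ) = 2.71°.
Final bearing = (2.71° + 180°) mod 360° = 182.71°.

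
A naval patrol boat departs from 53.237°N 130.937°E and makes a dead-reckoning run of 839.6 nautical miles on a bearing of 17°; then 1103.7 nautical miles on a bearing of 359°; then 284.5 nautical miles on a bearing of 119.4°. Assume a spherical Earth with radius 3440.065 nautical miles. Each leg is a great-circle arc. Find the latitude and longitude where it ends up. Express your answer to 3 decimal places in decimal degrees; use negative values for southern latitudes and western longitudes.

latitude 81.308°, longitude 166.102°

Apply the spherical direct solution leg by leg, carrying full precision between legs.
Leg 1: from (53.237°, 130.937°), δ = 839.6/3440.065 = 0.244065 rad, θ = 17° → φ = 66.303°, λ = 141.062°.
Leg 2: from (66.303°, 141.062°), δ = 1103.7/3440.065 = 0.320837 rad, θ = 359° → φ = 84.674°, λ = 137.663°.
Leg 3: from (84.674°, 137.663°), δ = 284.5/3440.065 = 0.082702 rad, θ = 119.4° → φ = 81.308°, λ = 166.102°.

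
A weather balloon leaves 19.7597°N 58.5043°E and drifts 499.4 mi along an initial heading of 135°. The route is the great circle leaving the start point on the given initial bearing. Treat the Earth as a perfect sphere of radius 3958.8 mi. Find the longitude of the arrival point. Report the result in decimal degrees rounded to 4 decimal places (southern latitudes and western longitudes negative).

Central angle δ = d/R = 0.126149 rad.
Start latitude φ₁ = 0.344872 rad; initial bearing θ = 2.356194 rad.
Destination latitude: φ₂ = arcsin( sin φ₁ cos δ + cos φ₁ sin δ cos θ ) = arcsin(0.251663) = 14.5760°.
Δλ = atan2( sin θ sin δ cos φ₁ , cos δ − sin φ₁ sin φ₂ ) = atan2(0.083726, 0.906972) = 0.092053 rad = 5.2743°.
Hence λ₂ = 58.5043° + 5.2743° = 63.7786°.

longitude 63.7786°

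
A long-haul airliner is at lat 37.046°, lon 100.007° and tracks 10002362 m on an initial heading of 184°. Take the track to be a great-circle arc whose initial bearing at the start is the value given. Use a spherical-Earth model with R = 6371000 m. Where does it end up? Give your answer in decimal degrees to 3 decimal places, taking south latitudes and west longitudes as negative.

δ = 10002362/6371000 = 1.569983 rad (89.9534°).
Start latitude φ₁ = 0.646575 rad; initial bearing θ = 3.211406 rad.
Destination latitude: φ₂ = arcsin( sin φ₁ cos δ + cos φ₁ sin δ cos θ ) = arcsin(-0.795718) = -52.723°.
Then Δλ = atan2(-0.055676, 0.480198) = -0.115429 rad, from sin θ sin δ cos φ₁ over cos δ − sin φ₁ sin φ₂.
Hence λ₂ = 100.007° + -6.614° = 93.393°.

latitude -52.723°, longitude 93.393°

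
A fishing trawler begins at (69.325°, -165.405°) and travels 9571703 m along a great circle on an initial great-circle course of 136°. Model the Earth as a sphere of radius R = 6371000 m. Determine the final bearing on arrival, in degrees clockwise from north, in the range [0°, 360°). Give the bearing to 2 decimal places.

final bearing 165.54°

Central angle δ = d/R = 1.502386 rad.
Converting: φ₁ = 1.209950 rad, θ = 2.373648 rad.
Applying the spherical law of cosines for sides, sin φ₂ = sin φ₁ cos δ + cos φ₁ sin δ cos θ = -0.189426, so φ₂ = -10.919°.
Δλ = atan2( sin θ sin δ cos φ₁ , cos δ − sin φ₁ sin φ₂ ) = atan2(0.244687, 0.245584) = 0.783569 rad = 44.895°.
λ₂ = λ₁ + Δλ = -120.510°.
The forward bearing on arrival equals the back-azimuth from the destination plus 180°.
Back-azimuth from P₂ (-10.92°, -120.51°) to P₁ (69.33°, -165.41°), with Δλ' = λ₁ − λ₂ = -44.90°: atan2( sin Δλ' cos φ₁ , cos φ₂ sin φ₁ − sin φ₂ cos φ₁ cos Δλ' ) = 345.54°.
Final bearing = (345.54° + 180°) mod 360° = 165.54°.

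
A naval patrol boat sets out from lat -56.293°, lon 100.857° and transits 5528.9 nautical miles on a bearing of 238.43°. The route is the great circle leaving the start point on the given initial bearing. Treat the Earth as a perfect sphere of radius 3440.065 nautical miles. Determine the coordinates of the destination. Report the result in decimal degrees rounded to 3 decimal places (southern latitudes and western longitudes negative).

latitude -15.074°, longitude -17.286°

δ = 5528.9/3440.065 = 1.607208 rad (92.0862°).
Converting: φ₁ = -0.982498 rad, θ = 4.161389 rad.
Destination latitude: φ₂ = arcsin( sin φ₁ cos δ + cos φ₁ sin δ cos θ ) = arcsin(-0.260060) = -15.074°.
For the longitude increment, Δλ = atan2( sin θ sin δ cos φ₁, cos δ − sin φ₁ sin φ₂ ) = atan2(-0.472501, -0.252744) = -118.143°.
Hence λ₂ = 100.857° + -118.143° = -17.286°.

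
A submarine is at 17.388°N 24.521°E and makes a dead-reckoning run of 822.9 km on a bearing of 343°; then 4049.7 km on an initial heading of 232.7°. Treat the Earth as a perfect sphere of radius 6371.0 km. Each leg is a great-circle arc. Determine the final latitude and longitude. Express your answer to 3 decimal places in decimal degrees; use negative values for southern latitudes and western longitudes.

Apply the spherical direct solution leg by leg, carrying full precision between legs.
Leg 1: from (17.388°, 24.521°), δ = 822.9/6371 = 0.129163 rad, θ = 343° → φ = 24.450°, λ = 22.150°.
Leg 2: from (24.450°, 22.150°), δ = 4049.7/6371 = 0.635646 rad, θ = 232.7° → φ = 0.318°, λ = -6.032°.

latitude 0.318°, longitude -6.032°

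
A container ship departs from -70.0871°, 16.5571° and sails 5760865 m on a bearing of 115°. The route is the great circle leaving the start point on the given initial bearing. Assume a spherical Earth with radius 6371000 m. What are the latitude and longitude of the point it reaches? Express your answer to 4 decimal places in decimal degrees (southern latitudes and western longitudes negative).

latitude -43.9836°, longitude 114.6837°

Central angle δ = d/R = 0.904232 rad.
With φ₁ = -70.0871° = -1.223251 rad and θ = 115° = 2.007129 rad:
Destination latitude: φ₂ = arcsin( sin φ₁ cos δ + cos φ₁ sin δ cos θ ) = arcsin(-0.694452) = -43.9836°.
For the longitude increment, Δλ = atan2( sin θ sin δ cos φ₁, cos δ − sin φ₁ sin φ₂ ) = atan2(0.242608, -0.034643) = 98.1266°.
Hence λ₂ = 16.5571° + 98.1266° = 114.6837°.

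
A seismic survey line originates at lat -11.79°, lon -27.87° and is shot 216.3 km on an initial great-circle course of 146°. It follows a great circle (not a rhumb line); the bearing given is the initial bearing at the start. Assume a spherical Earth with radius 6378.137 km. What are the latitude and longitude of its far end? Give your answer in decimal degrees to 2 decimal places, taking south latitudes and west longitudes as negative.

latitude -13.40°, longitude -26.75°

Central angle δ = d/R = 0.033913 rad.
Start latitude φ₁ = -0.205774 rad; initial bearing θ = 2.548181 rad.
Destination latitude: φ₂ = arcsin( sin φ₁ cos δ + cos φ₁ sin δ cos θ ) = arcsin(-0.231724) = -13.40°.
Δλ = atan2( sin θ sin δ cos φ₁ , cos δ − sin φ₁ sin φ₂ ) = atan2(0.018560, 0.952078) = 0.019492 rad = 1.12°.
λ₂ = λ₁ + Δλ = -26.75°.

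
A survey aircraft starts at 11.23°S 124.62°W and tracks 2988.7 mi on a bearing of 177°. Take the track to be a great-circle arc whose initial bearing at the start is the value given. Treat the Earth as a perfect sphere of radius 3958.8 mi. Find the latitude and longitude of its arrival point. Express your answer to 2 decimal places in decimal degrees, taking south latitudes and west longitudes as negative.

latitude -54.39°, longitude -121.09°

The arc subtends δ = 2988.7/3958.8 = 0.754951 rad at the centre.
Converting: φ₁ = -0.196000 rad, θ = 3.089233 rad.
sin φ₂ = sin φ₁ cos δ + cos φ₁ sin δ cos θ = (-0.194748)(0.728305) + (0.980853)(0.685253)(-0.998630) = -0.813047
φ₂ = asin(-0.813047) = -0.949368 rad = -54.39°.
Then Δλ = atan2(0.035177, 0.569966) = 0.061639 rad, from sin θ sin δ cos φ₁ over cos δ − sin φ₁ sin φ₂.
λ₂ = -124.62° + 3.53° = -121.09°.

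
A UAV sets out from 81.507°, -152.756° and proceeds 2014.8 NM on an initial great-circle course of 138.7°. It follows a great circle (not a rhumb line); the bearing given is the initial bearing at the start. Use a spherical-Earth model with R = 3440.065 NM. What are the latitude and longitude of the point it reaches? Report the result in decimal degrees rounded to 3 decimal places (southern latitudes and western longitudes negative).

Angular distance δ = d/R = 2014.8 / 3440.065 = 0.585687 rad.
With φ₁ = 81.507° = 1.422566 rad and θ = 138.7° = 2.420772 rad:
Destination latitude: φ₂ = arcsin( sin φ₁ cos δ + cos φ₁ sin δ cos θ ) = arcsin(0.762863) = 49.717°.
Then Δλ = atan2(0.053881, 0.078836) = 0.599540 rad, from sin θ sin δ cos φ₁ over cos δ − sin φ₁ sin φ₂.
λ₂ = -152.756° + 34.351° = -118.405°.

latitude 49.717°, longitude -118.405°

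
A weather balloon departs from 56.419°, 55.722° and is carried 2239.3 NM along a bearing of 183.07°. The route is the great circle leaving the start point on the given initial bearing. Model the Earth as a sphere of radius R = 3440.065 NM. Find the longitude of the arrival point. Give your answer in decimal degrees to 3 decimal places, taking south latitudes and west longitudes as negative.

The arc subtends δ = 2239.3/3440.065 = 0.650947 rad at the centre.
With φ₁ = 56.419° = 0.984697 rad and θ = 183.07° = 3.195174 rad:
Applying the spherical law of cosines for sides, sin φ₂ = sin φ₁ cos δ + cos φ₁ sin δ cos θ = 0.328070, so φ₂ = 19.152°.
Then Δλ = atan2(-0.017950, 0.522194) = -0.034360 rad, from sin θ sin δ cos φ₁ over cos δ − sin φ₁ sin φ₂.
λ₂ = λ₁ + Δλ = 53.753°.

longitude 53.753°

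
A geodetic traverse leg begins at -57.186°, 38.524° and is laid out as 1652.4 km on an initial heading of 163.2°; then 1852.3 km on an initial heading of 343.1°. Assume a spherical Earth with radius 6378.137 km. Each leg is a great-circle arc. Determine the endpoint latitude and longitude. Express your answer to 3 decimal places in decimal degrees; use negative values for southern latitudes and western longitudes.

latitude -54.719°, longitude 43.357°

Apply the spherical direct solution leg by leg, carrying full precision between legs.
Leg 1: from (-57.186°, 38.524°), δ = 1652.4/6378.137 = 0.259073 rad, θ = 163.2° → φ = -70.960°, λ = 51.643°.
Leg 2: from (-70.960°, 51.643°), δ = 1852.3/6378.137 = 0.290414 rad, θ = 343.1° → φ = -54.719°, λ = 43.357°.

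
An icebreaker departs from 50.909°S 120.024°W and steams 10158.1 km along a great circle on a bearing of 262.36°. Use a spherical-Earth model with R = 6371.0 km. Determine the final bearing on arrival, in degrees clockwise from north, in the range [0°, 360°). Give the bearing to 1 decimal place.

final bearing 321.2°

Angular distance δ = d/R = 10158.1 / 6371 = 1.594428 rad.
With φ₁ = -50.909° = -0.888530 rad and θ = 262.36° = 4.579046 rad:
Destination latitude: φ₂ = arcsin( sin φ₁ cos δ + cos φ₁ sin δ cos θ ) = arcsin(-0.065468) = -3.754°.
For the longitude increment, Δλ = atan2( sin θ sin δ cos φ₁, cos δ − sin φ₁ sin φ₂ ) = atan2(-0.624782, -0.074442) = -96.795°.
λ₂ = -120.024° + -96.795° = -216.819°, normalized to (−180°, 180°] → 143.181°.
The forward bearing on arrival equals the back-azimuth from the destination plus 180°.
Back-azimuth from P₂ (-3.8°, 143.2°) to P₁ (-50.9°, -120.0°), with Δλ' = λ₁ − λ₂ = -263.2°: atan2( sin Δλ' cos φ₁ , cos φ₂ sin φ₁ − sin φ₂ cos φ₁ cos Δλ' ) = 141.2°.
Final bearing = (141.2° + 180°) mod 360° = 321.2°.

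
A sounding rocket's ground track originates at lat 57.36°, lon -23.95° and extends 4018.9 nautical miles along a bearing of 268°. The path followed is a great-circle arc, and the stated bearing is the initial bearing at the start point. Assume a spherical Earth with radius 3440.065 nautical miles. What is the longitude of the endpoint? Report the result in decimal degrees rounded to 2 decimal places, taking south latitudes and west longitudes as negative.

longitude -99.42°

Central angle δ = d/R = 1.168263 rad.
With φ₁ = 57.36° = 1.001121 rad and θ = 268° = 4.677482 rad:
sin φ₂ = sin φ₁ cos δ + cos φ₁ sin δ cos θ = (0.842076)(0.391751) + (0.539359)(0.920071)(-0.034899) = 0.312565
φ₂ = asin(0.312565) = 0.317892 rad = 18.21°.
Then Δλ = atan2(-0.495946, 0.128547) = -1.317182 rad, from sin θ sin δ cos φ₁ over cos δ − sin φ₁ sin φ₂.
Hence λ₂ = -23.95° + -75.47° = -99.42°.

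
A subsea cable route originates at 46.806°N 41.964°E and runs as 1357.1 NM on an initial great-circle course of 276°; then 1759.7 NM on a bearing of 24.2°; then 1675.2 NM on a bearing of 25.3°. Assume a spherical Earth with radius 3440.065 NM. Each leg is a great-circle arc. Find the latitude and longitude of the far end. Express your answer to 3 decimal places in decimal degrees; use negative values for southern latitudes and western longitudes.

Apply the spherical direct solution leg by leg, carrying full precision between legs.
Leg 1: from (46.806°, 41.964°), δ = 1357.1/3440.065 = 0.394498 rad, θ = 276° → φ = 44.470°, λ = 9.577°.
Leg 2: from (44.470°, 9.577°), δ = 1759.7/3440.065 = 0.511531 rad, θ = 24.2° → φ = 68.356°, λ = 42.536°.
Leg 3: from (68.356°, 42.536°), δ = 1675.2/3440.065 = 0.486968 rad, θ = 25.3° → φ = 77.819°, λ = 151.128°.

latitude 77.819°, longitude 151.128°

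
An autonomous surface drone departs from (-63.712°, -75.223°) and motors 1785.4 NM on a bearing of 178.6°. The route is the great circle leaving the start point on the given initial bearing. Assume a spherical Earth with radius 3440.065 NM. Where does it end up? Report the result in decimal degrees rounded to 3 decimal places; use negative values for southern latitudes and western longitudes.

The arc subtends δ = 1785.4/3440.065 = 0.519002 rad at the centre.
With φ₁ = -63.712° = -1.111984 rad and θ = 178.6° = 3.117158 rad:
Destination latitude: φ₂ = arcsin( sin φ₁ cos δ + cos φ₁ sin δ cos θ ) = arcsin(-0.998124) = -86.489°.
Then Δλ = atan2(0.005367, -0.026582) = 2.942362 rad, from sin θ sin δ cos φ₁ over cos δ − sin φ₁ sin φ₂.
Hence λ₂ = -75.223° + 168.585° = 93.362°.

latitude -86.489°, longitude 93.362°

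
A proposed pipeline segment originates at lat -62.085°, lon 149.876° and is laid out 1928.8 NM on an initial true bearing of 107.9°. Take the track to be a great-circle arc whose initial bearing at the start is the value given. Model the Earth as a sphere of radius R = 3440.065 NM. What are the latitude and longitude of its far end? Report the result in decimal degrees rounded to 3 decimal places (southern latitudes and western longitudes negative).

δ = 1928.8/3440.065 = 0.560687 rad (32.1250°).
With φ₁ = -62.085° = -1.083588 rad and θ = 107.9° = 1.883210 rad:
Destination latitude: φ₂ = arcsin( sin φ₁ cos δ + cos φ₁ sin δ cos θ ) = arcsin(-0.824866) = -55.575°.
For the longitude increment, Δλ = atan2( sin θ sin δ cos φ₁, cos δ − sin φ₁ sin φ₂ ) = atan2(0.236902, 0.118003) = 63.522°.
λ₂ = 149.876° + 63.522° = 213.398°, normalized to (−180°, 180°] → -146.602°.

latitude -55.575°, longitude -146.602°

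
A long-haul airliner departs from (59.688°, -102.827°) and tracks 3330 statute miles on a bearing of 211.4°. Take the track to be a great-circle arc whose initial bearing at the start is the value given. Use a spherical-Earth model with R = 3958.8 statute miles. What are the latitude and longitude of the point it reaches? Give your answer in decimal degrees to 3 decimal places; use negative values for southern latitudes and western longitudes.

latitude 14.735°, longitude -126.504°

Central angle δ = d/R = 0.841164 rad.
Start latitude φ₁ = 1.041752 rad; initial bearing θ = 3.689626 rad.
sin φ₂ = sin φ₁ cos δ + cos φ₁ sin δ cos θ = (0.863290)(0.666596) + (0.504708)(0.745420)(-0.853551) = 0.254343
φ₂ = asin(0.254343) = 0.257168 rad = 14.735°.
Then Δλ = atan2(-0.196014, 0.447024) = -0.413238 rad, from sin θ sin δ cos φ₁ over cos δ − sin φ₁ sin φ₂.
Hence λ₂ = -102.827° + -23.677° = -126.504°.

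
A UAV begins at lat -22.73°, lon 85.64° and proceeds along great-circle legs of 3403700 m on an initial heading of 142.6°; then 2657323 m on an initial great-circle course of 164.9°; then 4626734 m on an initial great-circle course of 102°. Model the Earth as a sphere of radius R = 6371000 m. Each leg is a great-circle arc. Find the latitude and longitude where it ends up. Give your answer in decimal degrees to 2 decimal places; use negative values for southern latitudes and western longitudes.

latitude -47.98°, longitude -156.61°

Apply the spherical direct solution leg by leg, carrying full precision between legs.
Leg 1: from (-22.73°, 85.64°), δ = 3403700/6371000 = 0.534249 rad, θ = 142.6° → φ = -44.88°, λ = 111.52°.
Leg 2: from (-44.88°, 111.52°), δ = 2657323/6371000 = 0.417097 rad, θ = 164.9° → φ = -67.26°, λ = 127.36°.
Leg 3: from (-67.26°, 127.36°), δ = 4626734/6371000 = 0.726218 rad, θ = 102° → φ = -47.98°, λ = -156.61°.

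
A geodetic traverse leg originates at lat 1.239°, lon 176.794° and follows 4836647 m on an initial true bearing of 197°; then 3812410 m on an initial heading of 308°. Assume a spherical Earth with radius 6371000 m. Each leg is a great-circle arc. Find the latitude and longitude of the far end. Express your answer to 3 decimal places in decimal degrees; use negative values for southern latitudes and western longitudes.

latitude -15.366°, longitude 134.160°

Apply the spherical direct solution leg by leg, carrying full precision between legs.
Leg 1: from (1.239°, 176.794°), δ = 4836647/6371000 = 0.759166 rad, θ = 197° → φ = -39.971°, λ = 161.570°.
Leg 2: from (-39.971°, 161.570°), δ = 3812410/6371000 = 0.598401 rad, θ = 308° → φ = -15.366°, λ = 134.160°.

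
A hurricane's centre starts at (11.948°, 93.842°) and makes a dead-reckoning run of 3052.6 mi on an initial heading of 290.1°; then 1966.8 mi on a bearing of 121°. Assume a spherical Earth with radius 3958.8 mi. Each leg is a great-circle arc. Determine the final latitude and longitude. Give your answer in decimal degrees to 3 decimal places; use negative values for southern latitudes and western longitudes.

Apply the spherical direct solution leg by leg, carrying full precision between legs.
Leg 1: from (11.948°, 93.842°), δ = 3052.6/3958.8 = 0.771092 rad, θ = 290.1° → φ = 22.506°, λ = 48.735°.
Leg 2: from (22.506°, 48.735°), δ = 1966.8/3958.8 = 0.496817 rad, θ = 121° → φ = 6.299°, λ = 73.005°.

latitude 6.299°, longitude 73.005°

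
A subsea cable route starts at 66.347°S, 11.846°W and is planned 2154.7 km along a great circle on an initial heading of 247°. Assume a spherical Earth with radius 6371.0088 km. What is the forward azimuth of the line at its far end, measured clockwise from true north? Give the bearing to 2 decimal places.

Central angle δ = d/R = 0.338204 rad.
With φ₁ = -66.347° = -1.157974 rad and θ = 247° = 4.310963 rad:
Destination latitude: φ₂ = arcsin( sin φ₁ cos δ + cos φ₁ sin δ cos θ ) = arcsin(-0.916115) = -66.365°.
For the longitude increment, Δλ = atan2( sin θ sin δ cos φ₁, cos δ − sin φ₁ sin φ₂ ) = atan2(-0.122532, 0.104198) = -49.623°.
λ₂ = λ₁ + Δλ = -61.469°.
The forward bearing on arrival equals the back-azimuth from the destination plus 180°.
Back-azimuth from P₂ (-66.36°, -61.47°) to P₁ (-66.35°, -11.85°), with Δλ' = λ₁ − λ₂ = 49.62°: atan2( sin Δλ' cos φ₁ , cos φ₂ sin φ₁ − sin φ₂ cos φ₁ cos Δλ' ) = 112.91°.
Final bearing = (112.91° + 180°) mod 360° = 292.91°.

final bearing 292.91°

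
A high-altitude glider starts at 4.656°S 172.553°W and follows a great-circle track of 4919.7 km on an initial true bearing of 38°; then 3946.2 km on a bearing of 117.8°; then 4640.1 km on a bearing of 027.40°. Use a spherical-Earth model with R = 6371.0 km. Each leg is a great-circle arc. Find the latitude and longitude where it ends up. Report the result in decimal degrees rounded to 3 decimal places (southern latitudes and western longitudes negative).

Apply the spherical direct solution leg by leg, carrying full precision between legs.
Leg 1: from (-4.656°, -172.553°), δ = 4919.7/6371 = 0.772202 rad, θ = 38° → φ = 29.330°, λ = -143.034°.
Leg 2: from (29.330°, -143.034°), δ = 3946.2/6371 = 0.619400 rad, θ = 117.8° → φ = 9.369°, λ = -111.669°.
Leg 3: from (9.369°, -111.669°), δ = 4640.1/6371 = 0.728316 rad, θ = 27.4° → φ = 44.793°, λ = -86.097°.

latitude 44.793°, longitude -86.097°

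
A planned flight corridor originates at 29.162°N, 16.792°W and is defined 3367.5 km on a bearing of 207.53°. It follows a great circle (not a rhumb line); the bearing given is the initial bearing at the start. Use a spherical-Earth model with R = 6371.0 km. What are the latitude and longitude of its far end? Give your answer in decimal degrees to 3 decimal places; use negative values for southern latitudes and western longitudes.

latitude 1.735°, longitude -30.277°

Angular distance δ = d/R = 3367.5 / 6371 = 0.528567 rad.
With φ₁ = 29.162° = 0.508973 rad and θ = 207.53° = 3.622082 rad:
sin φ₂ = sin φ₁ cos δ + cos φ₁ sin δ cos θ = (0.487281)(0.863531) + (0.873245)(0.504296)(-0.886769) = 0.030271
φ₂ = asin(0.030271) = 0.030276 rad = 1.735°.
Δλ = atan2( sin θ sin δ cos φ₁ , cos δ − sin φ₁ sin φ₂ ) = atan2(-0.203547, 0.848780) = -0.235366 rad = -13.485°.
λ₂ = -16.792° + -13.485° = -30.277°.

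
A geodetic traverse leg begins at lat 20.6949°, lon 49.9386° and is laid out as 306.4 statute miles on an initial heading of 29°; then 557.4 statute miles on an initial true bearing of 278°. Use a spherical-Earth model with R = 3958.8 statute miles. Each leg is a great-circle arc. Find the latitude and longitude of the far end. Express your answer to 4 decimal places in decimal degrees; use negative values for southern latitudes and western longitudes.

Apply the spherical direct solution leg by leg, carrying full precision between legs.
Leg 1: from (20.6949°, 49.9386°), δ = 306.4/3958.8 = 0.077397 rad, θ = 29° → φ = 24.5568°, λ = 52.3006°.
Leg 2: from (24.5568°, 52.3006°), δ = 557.4/3958.8 = 0.140800 rad, θ = 278° → φ = 25.4198°, λ = 43.4496°.

latitude 25.4198°, longitude 43.4496°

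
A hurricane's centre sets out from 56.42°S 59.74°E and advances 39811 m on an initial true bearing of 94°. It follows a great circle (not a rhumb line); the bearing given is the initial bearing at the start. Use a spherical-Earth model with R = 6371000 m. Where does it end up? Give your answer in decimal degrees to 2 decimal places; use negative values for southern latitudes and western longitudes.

latitude -56.44°, longitude 60.39°

Angular distance δ = d/R = 39811 / 6371000 = 0.006249 rad.
Start latitude φ₁ = -0.984715 rad; initial bearing θ = 1.640609 rad.
Destination latitude: φ₂ = arcsin( sin φ₁ cos δ + cos φ₁ sin δ cos θ ) = arcsin(-0.833339) = -56.44°.
Then Δλ = atan2(0.003448, 0.305714) = 0.011277 rad, from sin θ sin δ cos φ₁ over cos δ − sin φ₁ sin φ₂.
Hence λ₂ = 59.74° + 0.65° = 60.39°.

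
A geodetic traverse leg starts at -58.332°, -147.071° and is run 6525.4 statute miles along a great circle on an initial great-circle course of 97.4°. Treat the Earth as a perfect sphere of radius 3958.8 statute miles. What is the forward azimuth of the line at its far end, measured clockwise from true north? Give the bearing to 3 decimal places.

final bearing 31.374°

δ = 6525.4/3958.8 = 1.648328 rad (94.4422°).
With φ₁ = -58.332° = -1.018085 rad and θ = 97.4° = 1.699951 rad:
sin φ₂ = sin φ₁ cos δ + cos φ₁ sin δ cos θ = (-0.851104)(-0.077454) + (0.524996)(0.996996)(-0.128796) = -0.001493
φ₂ = asin(-0.001493) = -0.001493 rad = -0.086°.
Then Δλ = atan2(0.519060, -0.078724) = 1.721316 rad, from sin θ sin δ cos φ₁ over cos δ − sin φ₁ sin φ₂.
λ₂ = -147.071° + 98.624° = -48.447°.
The forward bearing on arrival equals the back-azimuth from the destination plus 180°.
Back-azimuth from P₂ (-0.086°, -48.447°) to P₁ (-58.332°, -147.071°), with Δλ' = λ₁ − λ₂ = -98.624°: atan2( sin Δλ' cos φ₁ , cos φ₂ sin φ₁ − sin φ₂ cos φ₁ cos Δλ' ) = 211.374°.
Final bearing = (211.374° + 180°) mod 360° = 31.374°.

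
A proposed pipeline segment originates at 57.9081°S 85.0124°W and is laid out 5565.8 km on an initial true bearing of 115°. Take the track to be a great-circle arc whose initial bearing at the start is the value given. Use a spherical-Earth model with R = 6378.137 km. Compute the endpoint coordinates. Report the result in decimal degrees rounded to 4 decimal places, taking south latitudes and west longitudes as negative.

latitude -45.7728°, longitude -0.5445°

Central angle δ = d/R = 0.872637 rad.
Converting: φ₁ = -1.010687 rad, θ = 2.007129 rad.
Applying the spherical law of cosines for sides, sin φ₂ = sin φ₁ cos δ + cos φ₁ sin δ cos θ = -0.716580, so φ₂ = -45.7728°.
For the longitude increment, Δλ = atan2( sin θ sin δ cos φ₁, cos δ − sin φ₁ sin φ₂ ) = atan2(0.368844, 0.035724) = 84.4679°.
λ₂ = -85.0124° + 84.4679° = -0.5445°.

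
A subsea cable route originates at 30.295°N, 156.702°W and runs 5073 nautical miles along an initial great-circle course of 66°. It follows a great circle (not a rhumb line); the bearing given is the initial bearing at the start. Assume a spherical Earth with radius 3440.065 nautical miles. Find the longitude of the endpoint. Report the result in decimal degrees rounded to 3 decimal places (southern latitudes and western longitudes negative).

Central angle δ = d/R = 1.474681 rad.
Converting: φ₁ = 0.528747 rad, θ = 1.151917 rad.
Applying the spherical law of cosines for sides, sin φ₂ = sin φ₁ cos δ + cos φ₁ sin δ cos θ = 0.397982, so φ₂ = 23.452°.
Δλ = atan2( sin θ sin δ cos φ₁ , cos δ − sin φ₁ sin φ₂ ) = atan2(0.785151, -0.104796) = 1.703485 rad = 97.602°.
λ₂ = -156.702° + 97.602° = -59.100°.

longitude -59.100°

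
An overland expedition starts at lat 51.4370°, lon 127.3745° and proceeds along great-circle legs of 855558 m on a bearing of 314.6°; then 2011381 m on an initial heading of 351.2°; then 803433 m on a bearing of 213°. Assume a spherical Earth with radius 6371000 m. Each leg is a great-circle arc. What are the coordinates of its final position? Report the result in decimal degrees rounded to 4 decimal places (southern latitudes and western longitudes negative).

latitude 67.7179°, longitude 97.0347°

Apply the spherical direct solution leg by leg, carrying full precision between legs.
Leg 1: from (51.4370°, 127.3745°), δ = 855558/6371000 = 0.134289 rad, θ = 314.6° → φ = 56.4585°, λ = 117.4395°.
Leg 2: from (56.4585°, 117.4395°), δ = 2011381/6371000 = 0.315709 rad, θ = 351.2° → φ = 74.1188°, λ = 107.4431°.
Leg 3: from (74.1188°, 107.4431°), δ = 803433/6371000 = 0.126108 rad, θ = 213° → φ = 67.7179°, λ = 97.0347°.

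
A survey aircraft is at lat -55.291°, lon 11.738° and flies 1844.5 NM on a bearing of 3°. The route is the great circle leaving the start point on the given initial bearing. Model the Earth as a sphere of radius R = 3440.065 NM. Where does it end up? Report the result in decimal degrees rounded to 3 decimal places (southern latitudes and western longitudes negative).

The arc subtends δ = 1844.5/3440.065 = 0.536182 rad at the centre.
Converting: φ₁ = -0.965010 rad, θ = 0.052360 rad.
Applying the spherical law of cosines for sides, sin φ₂ = sin φ₁ cos δ + cos φ₁ sin δ cos θ = -0.416204, so φ₂ = -24.595°.
Then Δλ = atan2(0.015224, 0.517523) = 0.029408 rad, from sin θ sin δ cos φ₁ over cos δ − sin φ₁ sin φ₂.
λ₂ = 11.738° + 1.685° = 13.423°.

latitude -24.595°, longitude 13.423°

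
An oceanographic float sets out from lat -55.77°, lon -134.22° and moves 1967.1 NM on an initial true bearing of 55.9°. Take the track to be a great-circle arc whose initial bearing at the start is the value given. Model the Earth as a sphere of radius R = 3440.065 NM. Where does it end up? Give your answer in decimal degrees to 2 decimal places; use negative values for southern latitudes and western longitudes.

latitude -31.64°, longitude -102.46°

Angular distance δ = d/R = 1967.1 / 3440.065 = 0.571821 rad.
Converting: φ₁ = -0.973370 rad, θ = 0.975639 rad.
sin φ₂ = sin φ₁ cos δ + cos φ₁ sin δ cos θ = (-0.826786)(0.840917) + (0.562516)(0.541164)(0.560639) = -0.524593
φ₂ = asin(-0.524593) = -0.552236 rad = -31.64°.
For the longitude increment, Δλ = atan2( sin θ sin δ cos φ₁, cos δ − sin φ₁ sin φ₂ ) = atan2(0.252073, 0.407191) = 31.76°.
λ₂ = λ₁ + Δλ = -102.46°.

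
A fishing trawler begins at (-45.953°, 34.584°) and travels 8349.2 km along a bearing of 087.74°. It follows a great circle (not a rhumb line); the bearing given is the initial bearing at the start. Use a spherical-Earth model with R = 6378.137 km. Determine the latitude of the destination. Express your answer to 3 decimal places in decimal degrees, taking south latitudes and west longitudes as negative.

latitude -9.179°

δ = 8349.2/6378.137 = 1.309034 rad (75.0021°).
Converting: φ₁ = -0.802031 rad, θ = 1.531352 rad.
Applying the spherical law of cosines for sides, sin φ₂ = sin φ₁ cos δ + cos φ₁ sin δ cos θ = -0.159523, so φ₂ = -9.179°.
For the longitude increment, Δλ = atan2( sin θ sin δ cos φ₁, cos δ − sin φ₁ sin φ₂ ) = atan2(0.671043, 0.144123) = 77.878°.
λ₂ = λ₁ + Δλ = 112.462°.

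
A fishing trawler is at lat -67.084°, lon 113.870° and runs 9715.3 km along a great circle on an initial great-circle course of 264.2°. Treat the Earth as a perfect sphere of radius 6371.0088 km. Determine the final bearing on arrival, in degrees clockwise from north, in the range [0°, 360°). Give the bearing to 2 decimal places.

final bearing 337.13°

Central angle δ = d/R = 1.524923 rad.
With φ₁ = -67.084° = -1.170837 rad and θ = 264.2° = 4.611160 rad:
sin φ₂ = sin φ₁ cos δ + cos φ₁ sin δ cos θ = (-0.921077)(0.045857) + (0.389381)(0.998948)(-0.101056) = -0.081546
φ₂ = asin(-0.081546) = -0.081636 rad = -4.677°.
For the longitude increment, Δλ = atan2( sin θ sin δ cos φ₁, cos δ − sin φ₁ sin φ₂ ) = atan2(-0.386980, -0.029253) = -94.323°.
λ₂ = 113.870° + -94.323° = 19.547°.
The forward bearing on arrival equals the back-azimuth from the destination plus 180°.
Back-azimuth from P₂ (-4.68°, 19.55°) to P₁ (-67.08°, 113.87°), with Δλ' = λ₁ − λ₂ = 94.32°: atan2( sin Δλ' cos φ₁ , cos φ₂ sin φ₁ − sin φ₂ cos φ₁ cos Δλ' ) = 157.13°.
Final bearing = (157.13° + 180°) mod 360° = 337.13°.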